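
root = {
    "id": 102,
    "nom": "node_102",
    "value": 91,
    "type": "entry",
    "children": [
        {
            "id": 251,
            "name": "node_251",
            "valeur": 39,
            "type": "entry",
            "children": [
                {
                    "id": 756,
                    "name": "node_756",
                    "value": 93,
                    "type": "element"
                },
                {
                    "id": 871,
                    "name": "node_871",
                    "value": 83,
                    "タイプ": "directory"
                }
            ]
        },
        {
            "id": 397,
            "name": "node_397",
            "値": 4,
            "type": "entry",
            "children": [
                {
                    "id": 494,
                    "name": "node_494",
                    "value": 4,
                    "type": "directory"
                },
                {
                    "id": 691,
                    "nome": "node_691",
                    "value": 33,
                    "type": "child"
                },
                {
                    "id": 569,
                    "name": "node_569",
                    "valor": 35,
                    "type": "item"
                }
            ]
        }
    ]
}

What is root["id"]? 102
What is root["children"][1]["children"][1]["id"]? 691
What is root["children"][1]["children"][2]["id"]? 569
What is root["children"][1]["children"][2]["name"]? "node_569"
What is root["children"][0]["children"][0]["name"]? "node_756"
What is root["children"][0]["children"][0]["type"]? "element"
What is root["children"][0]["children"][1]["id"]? 871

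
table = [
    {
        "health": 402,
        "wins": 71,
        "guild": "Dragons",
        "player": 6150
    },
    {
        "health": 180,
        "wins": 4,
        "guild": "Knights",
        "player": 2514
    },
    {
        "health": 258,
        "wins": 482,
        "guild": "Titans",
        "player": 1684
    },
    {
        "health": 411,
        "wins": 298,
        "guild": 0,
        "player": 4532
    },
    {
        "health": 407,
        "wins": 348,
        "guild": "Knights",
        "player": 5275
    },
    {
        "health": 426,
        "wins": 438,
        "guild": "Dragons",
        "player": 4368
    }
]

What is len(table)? 6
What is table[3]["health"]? 411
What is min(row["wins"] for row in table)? 4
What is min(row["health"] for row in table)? 180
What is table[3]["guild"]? 0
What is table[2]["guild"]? "Titans"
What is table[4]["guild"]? "Knights"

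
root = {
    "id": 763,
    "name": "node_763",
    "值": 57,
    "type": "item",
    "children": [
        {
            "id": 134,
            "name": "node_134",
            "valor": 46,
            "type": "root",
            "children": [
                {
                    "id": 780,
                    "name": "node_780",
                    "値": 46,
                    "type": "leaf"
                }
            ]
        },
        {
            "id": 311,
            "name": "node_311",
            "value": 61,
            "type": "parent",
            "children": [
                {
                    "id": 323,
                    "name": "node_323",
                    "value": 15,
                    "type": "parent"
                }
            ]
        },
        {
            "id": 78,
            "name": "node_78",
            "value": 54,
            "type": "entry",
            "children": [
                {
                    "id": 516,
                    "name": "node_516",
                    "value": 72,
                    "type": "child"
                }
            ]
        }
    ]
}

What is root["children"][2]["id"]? 78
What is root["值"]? 57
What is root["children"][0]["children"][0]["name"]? "node_780"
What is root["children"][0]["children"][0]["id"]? 780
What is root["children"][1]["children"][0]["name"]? "node_323"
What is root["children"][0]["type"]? "root"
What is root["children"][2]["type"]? "entry"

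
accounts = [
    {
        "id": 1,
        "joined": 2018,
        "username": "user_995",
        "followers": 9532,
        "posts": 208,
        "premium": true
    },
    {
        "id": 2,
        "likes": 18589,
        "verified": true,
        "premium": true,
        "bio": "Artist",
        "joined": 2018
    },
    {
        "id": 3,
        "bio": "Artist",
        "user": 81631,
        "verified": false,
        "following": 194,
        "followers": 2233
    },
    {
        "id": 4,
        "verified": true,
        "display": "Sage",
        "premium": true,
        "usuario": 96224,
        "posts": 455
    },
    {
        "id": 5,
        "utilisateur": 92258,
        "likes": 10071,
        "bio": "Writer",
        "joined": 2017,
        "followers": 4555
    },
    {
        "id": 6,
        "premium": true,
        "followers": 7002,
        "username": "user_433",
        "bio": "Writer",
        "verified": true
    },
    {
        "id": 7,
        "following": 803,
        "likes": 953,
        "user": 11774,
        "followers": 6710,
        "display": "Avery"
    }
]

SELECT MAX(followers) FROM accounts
9532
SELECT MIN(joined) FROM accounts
2017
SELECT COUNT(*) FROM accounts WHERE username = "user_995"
1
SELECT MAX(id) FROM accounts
7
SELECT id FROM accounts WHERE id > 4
[5, 6, 7]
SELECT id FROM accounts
[1, 2, 3, 4, 5, 6, 7]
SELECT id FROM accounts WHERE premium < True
[]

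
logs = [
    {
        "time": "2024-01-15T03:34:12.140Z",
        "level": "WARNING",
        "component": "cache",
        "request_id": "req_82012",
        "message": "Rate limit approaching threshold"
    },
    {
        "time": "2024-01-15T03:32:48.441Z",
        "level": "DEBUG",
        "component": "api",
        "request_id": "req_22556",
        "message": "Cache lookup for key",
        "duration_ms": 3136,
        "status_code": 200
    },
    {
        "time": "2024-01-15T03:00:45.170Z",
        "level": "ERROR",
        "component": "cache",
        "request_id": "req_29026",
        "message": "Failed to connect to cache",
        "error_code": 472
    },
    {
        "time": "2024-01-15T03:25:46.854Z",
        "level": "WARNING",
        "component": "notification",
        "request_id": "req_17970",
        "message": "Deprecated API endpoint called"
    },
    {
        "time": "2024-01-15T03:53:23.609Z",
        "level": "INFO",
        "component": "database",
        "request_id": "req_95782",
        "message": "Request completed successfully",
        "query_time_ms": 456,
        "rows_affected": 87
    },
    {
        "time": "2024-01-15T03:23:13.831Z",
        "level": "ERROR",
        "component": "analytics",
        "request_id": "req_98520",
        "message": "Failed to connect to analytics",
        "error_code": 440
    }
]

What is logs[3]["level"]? "WARNING"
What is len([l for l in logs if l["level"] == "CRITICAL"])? 0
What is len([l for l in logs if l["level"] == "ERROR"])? 2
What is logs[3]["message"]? "Deprecated API endpoint called"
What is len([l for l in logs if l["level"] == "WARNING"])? 2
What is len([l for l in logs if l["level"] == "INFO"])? 1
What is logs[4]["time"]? "2024-01-15T03:53:23.609Z"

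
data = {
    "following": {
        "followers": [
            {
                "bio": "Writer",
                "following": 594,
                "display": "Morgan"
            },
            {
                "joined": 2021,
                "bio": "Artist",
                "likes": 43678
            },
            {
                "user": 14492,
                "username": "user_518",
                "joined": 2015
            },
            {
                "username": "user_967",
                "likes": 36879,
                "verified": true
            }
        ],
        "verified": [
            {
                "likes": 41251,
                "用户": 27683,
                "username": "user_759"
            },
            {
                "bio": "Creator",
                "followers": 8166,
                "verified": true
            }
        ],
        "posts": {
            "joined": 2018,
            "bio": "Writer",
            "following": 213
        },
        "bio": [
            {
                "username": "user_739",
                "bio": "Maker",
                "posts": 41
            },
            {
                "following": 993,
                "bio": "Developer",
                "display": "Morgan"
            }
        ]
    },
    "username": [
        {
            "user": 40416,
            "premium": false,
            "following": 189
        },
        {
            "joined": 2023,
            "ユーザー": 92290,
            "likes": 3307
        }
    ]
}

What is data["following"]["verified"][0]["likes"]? 41251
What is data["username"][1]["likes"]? 3307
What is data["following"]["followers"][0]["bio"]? "Writer"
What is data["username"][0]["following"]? 189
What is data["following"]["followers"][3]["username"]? "user_967"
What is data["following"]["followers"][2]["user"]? 14492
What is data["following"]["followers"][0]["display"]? "Morgan"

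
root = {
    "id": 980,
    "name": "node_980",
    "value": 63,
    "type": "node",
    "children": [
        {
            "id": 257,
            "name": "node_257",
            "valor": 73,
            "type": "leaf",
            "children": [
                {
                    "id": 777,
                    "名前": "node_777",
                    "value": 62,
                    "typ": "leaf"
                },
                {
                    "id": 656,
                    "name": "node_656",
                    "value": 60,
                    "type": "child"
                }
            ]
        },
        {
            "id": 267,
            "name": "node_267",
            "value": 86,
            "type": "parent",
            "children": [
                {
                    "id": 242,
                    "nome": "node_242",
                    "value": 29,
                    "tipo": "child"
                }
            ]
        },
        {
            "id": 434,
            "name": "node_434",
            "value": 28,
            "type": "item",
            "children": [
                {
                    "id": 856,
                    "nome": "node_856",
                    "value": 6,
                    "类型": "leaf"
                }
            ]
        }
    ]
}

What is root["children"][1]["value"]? 86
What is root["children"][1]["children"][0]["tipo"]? "child"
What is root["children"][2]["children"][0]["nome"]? "node_856"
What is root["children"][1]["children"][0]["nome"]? "node_242"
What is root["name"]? "node_980"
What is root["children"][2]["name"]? "node_434"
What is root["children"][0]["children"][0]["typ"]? "leaf"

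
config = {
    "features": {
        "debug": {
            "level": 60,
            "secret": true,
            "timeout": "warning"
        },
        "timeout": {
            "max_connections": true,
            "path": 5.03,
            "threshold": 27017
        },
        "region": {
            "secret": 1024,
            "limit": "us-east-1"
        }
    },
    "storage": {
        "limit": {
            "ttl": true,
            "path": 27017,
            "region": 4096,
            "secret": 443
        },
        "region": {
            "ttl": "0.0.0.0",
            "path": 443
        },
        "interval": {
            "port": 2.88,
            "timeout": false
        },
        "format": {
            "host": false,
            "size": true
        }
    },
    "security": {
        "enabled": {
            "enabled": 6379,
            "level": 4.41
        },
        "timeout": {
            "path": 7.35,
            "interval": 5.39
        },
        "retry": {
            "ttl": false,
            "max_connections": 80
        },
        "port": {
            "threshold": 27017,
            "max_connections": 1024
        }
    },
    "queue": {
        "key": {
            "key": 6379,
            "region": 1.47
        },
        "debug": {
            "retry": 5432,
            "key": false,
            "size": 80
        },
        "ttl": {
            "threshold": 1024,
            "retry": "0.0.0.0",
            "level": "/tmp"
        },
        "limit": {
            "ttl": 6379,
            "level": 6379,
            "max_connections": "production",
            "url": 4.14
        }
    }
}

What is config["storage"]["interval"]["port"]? 2.88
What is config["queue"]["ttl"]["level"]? "/tmp"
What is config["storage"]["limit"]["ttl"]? True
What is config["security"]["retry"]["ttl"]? False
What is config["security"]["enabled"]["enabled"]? 6379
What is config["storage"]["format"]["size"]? True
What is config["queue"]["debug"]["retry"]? 5432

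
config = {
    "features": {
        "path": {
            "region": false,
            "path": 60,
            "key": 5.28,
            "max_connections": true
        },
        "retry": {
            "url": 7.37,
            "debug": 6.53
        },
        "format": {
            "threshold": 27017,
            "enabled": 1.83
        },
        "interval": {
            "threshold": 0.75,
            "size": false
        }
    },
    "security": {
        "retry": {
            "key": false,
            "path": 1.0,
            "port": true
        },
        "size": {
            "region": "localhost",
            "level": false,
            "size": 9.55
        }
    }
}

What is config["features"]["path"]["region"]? False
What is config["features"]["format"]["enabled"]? 1.83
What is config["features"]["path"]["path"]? 60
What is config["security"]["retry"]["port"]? True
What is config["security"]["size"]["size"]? 9.55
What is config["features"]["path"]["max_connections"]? True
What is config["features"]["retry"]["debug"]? 6.53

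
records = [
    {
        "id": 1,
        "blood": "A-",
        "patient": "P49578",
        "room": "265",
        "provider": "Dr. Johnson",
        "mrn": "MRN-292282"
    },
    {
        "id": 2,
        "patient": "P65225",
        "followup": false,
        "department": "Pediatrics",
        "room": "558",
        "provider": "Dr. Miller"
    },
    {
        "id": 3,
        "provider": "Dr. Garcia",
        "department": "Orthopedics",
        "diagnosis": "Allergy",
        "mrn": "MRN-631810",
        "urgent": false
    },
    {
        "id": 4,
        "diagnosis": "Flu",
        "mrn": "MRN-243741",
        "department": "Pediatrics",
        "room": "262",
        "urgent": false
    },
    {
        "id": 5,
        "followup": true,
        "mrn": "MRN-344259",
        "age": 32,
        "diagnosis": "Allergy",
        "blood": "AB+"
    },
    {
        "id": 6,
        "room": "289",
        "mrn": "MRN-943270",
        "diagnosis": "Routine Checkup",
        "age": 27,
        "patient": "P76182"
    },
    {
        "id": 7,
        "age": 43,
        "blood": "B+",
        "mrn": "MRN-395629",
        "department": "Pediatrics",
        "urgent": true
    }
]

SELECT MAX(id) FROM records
7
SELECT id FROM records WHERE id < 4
[1, 2, 3]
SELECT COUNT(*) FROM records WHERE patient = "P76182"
1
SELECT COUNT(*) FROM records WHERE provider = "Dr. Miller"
1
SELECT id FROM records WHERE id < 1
[]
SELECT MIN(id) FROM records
1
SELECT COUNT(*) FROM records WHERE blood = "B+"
1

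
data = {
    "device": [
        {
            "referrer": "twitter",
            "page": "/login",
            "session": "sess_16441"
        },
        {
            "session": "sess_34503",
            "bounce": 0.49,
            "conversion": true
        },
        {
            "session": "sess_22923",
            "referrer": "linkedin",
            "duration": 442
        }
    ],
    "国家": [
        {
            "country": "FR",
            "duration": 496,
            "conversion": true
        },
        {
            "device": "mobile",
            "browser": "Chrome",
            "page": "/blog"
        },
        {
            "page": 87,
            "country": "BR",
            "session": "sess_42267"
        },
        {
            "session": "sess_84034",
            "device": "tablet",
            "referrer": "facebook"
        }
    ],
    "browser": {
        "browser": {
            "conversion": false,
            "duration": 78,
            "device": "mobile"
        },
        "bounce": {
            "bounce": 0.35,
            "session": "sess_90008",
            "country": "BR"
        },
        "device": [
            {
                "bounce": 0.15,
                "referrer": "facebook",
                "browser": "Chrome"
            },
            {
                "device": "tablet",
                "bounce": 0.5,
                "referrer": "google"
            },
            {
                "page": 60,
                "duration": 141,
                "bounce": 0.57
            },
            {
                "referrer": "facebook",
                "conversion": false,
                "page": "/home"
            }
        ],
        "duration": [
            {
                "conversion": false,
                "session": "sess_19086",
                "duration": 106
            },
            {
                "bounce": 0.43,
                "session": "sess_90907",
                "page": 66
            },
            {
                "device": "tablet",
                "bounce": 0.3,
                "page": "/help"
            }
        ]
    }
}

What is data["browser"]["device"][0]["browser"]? "Chrome"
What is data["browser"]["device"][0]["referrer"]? "facebook"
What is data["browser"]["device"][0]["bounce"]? 0.15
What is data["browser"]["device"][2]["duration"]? 141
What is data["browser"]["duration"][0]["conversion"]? False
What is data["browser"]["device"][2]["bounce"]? 0.57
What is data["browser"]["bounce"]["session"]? "sess_90008"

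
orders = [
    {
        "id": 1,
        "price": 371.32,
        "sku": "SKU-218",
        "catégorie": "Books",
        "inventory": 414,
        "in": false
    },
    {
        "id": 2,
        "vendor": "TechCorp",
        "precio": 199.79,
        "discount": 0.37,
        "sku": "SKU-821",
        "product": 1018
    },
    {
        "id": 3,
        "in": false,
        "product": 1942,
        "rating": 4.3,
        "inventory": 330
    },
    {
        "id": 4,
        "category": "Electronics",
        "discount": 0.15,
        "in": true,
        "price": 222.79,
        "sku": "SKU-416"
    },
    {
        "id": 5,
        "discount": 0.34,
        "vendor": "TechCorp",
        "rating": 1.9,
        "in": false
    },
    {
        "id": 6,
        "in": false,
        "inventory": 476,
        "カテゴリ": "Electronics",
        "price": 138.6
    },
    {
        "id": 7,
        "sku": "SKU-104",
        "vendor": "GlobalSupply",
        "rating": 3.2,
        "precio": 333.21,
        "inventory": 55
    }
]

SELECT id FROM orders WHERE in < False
[]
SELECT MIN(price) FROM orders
138.6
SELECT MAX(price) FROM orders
371.32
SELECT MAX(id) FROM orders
7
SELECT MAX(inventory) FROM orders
476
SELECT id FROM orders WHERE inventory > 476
[]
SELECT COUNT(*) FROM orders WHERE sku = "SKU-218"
1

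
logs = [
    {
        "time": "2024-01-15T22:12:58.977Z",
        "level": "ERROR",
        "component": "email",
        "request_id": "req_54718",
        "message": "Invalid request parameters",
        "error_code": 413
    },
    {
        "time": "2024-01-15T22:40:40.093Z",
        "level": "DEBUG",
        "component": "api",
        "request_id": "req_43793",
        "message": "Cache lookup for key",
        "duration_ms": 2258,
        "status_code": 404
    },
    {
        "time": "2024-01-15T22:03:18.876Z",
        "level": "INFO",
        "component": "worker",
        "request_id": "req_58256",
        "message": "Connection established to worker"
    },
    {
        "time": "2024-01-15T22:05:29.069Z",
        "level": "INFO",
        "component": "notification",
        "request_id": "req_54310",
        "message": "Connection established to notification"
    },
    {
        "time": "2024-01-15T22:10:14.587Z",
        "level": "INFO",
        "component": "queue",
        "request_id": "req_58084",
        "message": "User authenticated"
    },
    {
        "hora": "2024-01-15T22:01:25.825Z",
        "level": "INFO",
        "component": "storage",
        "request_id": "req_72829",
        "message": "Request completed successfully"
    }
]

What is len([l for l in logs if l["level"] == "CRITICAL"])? 0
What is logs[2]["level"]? "INFO"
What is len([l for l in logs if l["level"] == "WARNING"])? 0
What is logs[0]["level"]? "ERROR"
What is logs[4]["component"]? "queue"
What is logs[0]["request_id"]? "req_54718"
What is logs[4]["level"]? "INFO"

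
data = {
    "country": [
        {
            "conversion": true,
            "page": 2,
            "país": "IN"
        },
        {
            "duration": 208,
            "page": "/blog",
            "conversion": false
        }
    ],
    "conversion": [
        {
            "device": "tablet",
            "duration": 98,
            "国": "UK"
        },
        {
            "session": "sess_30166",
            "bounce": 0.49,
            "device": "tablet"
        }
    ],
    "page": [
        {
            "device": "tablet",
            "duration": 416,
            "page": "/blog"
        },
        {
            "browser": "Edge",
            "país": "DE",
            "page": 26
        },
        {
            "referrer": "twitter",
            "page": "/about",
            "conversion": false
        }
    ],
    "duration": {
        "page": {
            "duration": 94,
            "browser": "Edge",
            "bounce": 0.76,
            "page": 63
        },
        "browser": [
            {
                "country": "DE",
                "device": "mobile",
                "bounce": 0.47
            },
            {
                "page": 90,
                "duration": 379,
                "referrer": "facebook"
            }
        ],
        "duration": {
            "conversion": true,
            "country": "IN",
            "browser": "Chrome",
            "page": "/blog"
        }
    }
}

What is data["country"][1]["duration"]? 208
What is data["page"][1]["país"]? "DE"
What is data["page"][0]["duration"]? 416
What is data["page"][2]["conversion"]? False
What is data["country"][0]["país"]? "IN"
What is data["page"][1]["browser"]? "Edge"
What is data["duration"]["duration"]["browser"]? "Chrome"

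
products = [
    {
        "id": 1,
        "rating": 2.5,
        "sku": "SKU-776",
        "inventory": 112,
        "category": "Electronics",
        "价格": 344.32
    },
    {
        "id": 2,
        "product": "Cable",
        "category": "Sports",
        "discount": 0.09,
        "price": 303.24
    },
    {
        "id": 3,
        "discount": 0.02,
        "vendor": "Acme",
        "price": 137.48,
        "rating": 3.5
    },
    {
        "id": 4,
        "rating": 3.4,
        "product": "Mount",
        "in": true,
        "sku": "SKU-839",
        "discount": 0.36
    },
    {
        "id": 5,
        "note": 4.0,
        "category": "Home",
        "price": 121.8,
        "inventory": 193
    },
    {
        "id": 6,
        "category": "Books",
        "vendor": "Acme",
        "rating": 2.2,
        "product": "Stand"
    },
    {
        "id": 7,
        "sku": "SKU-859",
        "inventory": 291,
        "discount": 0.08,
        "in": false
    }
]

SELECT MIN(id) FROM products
1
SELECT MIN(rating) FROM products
2.2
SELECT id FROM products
[1, 2, 3, 4, 5, 6, 7]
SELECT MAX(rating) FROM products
3.5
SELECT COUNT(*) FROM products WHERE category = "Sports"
1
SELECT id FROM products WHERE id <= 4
[1, 2, 3, 4]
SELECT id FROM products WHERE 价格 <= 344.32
[1]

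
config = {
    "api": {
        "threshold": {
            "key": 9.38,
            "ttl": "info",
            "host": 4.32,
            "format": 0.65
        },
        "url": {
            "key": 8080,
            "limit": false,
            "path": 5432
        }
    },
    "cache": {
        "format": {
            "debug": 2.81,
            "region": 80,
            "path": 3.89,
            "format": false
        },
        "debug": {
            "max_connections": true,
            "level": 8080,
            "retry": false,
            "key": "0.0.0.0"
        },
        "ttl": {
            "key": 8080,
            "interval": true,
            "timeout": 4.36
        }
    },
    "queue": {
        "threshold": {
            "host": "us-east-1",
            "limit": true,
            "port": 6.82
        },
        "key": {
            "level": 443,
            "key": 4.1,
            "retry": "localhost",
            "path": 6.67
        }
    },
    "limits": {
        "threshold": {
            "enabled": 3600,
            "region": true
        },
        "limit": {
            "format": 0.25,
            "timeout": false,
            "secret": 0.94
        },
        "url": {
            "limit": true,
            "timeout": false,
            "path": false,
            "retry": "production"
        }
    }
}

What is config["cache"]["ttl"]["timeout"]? 4.36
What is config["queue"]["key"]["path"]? 6.67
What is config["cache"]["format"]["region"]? 80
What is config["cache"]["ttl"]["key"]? 8080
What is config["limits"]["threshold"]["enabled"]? 3600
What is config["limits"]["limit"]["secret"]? 0.94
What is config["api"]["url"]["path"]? 5432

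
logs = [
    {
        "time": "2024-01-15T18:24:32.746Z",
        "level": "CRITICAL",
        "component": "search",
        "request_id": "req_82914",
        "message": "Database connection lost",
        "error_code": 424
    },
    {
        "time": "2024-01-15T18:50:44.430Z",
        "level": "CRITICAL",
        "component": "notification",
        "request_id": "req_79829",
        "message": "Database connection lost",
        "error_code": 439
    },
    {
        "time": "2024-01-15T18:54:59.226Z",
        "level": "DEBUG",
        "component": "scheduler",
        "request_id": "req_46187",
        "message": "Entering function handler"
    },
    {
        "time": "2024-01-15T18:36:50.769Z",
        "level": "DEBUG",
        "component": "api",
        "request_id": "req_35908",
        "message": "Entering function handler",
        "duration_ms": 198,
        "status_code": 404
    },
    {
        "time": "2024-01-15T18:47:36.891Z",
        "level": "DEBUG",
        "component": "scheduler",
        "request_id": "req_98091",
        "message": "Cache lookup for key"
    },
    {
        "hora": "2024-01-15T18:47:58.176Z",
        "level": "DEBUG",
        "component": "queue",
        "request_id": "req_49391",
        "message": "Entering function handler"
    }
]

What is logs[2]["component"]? "scheduler"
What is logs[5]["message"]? "Entering function handler"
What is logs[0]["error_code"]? 424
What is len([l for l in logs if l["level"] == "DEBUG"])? 4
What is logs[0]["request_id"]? "req_82914"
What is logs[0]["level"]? "CRITICAL"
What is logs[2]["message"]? "Entering function handler"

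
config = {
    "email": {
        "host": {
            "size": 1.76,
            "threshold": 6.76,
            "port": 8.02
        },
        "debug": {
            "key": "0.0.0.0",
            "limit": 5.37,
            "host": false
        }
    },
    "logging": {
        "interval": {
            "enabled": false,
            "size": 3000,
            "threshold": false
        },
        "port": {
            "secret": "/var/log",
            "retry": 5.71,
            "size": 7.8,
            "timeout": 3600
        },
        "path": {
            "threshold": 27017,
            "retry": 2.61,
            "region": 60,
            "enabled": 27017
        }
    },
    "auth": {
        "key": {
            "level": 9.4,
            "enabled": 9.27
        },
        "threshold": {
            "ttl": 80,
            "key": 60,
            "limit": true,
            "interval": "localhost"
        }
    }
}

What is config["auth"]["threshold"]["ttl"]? 80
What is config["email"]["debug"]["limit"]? 5.37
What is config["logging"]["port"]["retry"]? 5.71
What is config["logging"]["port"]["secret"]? "/var/log"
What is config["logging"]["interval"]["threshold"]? False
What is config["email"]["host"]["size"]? 1.76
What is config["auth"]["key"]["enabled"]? 9.27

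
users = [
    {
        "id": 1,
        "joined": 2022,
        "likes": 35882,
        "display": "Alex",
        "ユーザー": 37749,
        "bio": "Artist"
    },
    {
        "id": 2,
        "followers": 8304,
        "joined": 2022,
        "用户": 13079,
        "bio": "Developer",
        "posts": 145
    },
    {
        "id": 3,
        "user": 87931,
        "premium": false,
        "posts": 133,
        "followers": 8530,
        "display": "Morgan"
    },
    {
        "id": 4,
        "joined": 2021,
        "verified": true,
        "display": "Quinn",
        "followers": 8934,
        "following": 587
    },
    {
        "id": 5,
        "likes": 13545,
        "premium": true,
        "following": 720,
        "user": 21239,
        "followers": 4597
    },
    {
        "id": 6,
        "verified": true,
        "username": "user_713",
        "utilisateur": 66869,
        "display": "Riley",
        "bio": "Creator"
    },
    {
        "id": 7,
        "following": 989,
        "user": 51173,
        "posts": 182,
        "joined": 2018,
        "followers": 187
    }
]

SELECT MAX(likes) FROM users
35882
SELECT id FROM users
[1, 2, 3, 4, 5, 6, 7]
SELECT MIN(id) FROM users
1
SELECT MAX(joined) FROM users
2022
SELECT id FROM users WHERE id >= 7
[7]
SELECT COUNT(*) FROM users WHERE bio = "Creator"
1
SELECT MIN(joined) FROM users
2018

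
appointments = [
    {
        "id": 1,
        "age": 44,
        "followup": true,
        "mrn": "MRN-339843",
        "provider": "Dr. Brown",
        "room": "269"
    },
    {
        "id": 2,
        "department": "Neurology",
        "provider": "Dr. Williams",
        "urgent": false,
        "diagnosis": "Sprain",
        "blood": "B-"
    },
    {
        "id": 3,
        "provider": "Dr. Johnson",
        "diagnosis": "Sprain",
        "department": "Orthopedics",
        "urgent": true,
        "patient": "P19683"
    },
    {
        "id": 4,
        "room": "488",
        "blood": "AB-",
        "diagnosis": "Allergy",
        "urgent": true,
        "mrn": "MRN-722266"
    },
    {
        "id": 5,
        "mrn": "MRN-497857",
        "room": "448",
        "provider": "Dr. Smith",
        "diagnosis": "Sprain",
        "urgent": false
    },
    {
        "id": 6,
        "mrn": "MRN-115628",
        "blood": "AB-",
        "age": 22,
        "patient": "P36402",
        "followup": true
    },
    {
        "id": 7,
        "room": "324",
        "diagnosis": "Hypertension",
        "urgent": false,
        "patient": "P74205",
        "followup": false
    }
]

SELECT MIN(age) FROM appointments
22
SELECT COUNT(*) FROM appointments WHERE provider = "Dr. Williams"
1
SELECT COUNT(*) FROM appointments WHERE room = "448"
1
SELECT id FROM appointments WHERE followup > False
[1, 6]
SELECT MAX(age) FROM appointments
44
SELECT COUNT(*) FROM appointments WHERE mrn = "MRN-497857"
1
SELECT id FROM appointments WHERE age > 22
[1]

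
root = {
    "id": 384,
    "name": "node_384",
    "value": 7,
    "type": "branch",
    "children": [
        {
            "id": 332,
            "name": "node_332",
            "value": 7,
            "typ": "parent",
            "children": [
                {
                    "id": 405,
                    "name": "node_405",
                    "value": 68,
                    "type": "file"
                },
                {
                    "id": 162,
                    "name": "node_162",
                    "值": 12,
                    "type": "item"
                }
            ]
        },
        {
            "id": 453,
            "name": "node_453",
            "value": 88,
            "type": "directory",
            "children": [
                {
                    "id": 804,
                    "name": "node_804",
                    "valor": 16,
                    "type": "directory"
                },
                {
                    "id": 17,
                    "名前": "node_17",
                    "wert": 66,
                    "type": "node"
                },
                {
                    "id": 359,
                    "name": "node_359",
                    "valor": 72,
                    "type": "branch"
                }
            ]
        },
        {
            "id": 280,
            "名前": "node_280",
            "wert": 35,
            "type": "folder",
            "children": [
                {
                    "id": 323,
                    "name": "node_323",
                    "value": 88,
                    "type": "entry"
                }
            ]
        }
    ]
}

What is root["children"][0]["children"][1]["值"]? 12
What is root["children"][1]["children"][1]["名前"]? "node_17"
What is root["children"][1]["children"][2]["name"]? "node_359"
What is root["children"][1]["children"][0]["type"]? "directory"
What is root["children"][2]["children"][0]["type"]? "entry"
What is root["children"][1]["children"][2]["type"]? "branch"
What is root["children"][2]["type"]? "folder"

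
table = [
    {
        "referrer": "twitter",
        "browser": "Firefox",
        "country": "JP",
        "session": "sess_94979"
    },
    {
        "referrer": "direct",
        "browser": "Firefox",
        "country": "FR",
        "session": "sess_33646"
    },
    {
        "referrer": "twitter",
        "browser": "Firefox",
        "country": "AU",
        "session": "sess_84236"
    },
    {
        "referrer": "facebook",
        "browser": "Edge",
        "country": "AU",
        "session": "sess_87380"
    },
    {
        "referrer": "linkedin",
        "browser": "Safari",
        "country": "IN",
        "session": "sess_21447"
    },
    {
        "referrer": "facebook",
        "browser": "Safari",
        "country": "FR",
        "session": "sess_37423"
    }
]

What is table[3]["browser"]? "Edge"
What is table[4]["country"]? "IN"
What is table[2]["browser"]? "Firefox"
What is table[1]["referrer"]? "direct"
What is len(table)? 6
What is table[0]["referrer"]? "twitter"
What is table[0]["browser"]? "Firefox"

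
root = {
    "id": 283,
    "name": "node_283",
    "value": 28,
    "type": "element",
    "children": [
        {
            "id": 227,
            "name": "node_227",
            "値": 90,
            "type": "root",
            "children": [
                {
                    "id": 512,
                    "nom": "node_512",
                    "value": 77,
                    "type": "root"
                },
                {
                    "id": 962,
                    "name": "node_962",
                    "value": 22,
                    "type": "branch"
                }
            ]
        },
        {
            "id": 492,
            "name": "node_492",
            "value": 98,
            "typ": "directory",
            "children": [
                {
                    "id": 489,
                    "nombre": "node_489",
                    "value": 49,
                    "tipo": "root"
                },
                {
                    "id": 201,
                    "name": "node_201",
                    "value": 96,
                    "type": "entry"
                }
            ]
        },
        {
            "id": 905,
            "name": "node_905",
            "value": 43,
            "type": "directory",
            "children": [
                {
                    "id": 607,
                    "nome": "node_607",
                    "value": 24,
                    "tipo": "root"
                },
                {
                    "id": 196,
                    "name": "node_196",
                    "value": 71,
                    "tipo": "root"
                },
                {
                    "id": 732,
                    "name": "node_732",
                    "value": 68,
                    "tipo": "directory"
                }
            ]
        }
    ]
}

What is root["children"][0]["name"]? "node_227"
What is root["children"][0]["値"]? 90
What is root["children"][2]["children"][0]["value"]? 24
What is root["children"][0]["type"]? "root"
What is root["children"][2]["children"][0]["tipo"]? "root"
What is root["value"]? 28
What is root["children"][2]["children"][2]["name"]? "node_732"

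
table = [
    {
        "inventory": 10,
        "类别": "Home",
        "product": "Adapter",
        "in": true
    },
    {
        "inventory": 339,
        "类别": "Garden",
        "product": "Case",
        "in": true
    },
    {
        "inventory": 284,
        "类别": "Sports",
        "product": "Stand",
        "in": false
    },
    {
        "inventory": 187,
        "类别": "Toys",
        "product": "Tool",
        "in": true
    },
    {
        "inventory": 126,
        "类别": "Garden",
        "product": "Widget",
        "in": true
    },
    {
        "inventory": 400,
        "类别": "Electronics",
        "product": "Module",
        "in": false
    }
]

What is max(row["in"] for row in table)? True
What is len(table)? 6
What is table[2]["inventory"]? 284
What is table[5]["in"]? False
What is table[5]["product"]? "Module"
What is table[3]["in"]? True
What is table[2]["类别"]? "Sports"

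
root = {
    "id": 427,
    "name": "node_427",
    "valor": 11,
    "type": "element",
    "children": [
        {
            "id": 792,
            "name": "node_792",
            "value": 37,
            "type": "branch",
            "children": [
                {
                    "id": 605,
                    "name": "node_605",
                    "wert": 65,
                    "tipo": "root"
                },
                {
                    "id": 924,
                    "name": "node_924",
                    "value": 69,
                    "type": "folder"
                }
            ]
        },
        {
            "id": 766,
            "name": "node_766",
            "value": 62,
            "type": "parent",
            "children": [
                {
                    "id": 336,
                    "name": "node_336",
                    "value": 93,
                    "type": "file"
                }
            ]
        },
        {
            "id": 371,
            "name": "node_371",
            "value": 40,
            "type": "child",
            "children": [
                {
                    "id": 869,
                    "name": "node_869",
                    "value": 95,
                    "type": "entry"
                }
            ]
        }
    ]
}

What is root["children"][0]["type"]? "branch"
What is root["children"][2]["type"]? "child"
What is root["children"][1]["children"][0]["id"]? 336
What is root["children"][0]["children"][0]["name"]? "node_605"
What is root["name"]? "node_427"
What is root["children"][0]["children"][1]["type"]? "folder"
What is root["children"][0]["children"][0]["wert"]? 65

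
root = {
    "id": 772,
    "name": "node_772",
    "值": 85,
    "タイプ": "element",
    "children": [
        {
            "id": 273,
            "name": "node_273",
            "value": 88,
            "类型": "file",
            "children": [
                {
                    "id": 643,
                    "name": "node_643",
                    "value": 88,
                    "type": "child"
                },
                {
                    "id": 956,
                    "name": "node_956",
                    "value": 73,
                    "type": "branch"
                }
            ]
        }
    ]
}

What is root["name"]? "node_772"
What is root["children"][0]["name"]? "node_273"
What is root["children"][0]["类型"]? "file"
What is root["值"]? 85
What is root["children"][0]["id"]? 273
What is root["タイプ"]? "element"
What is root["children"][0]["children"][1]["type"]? "branch"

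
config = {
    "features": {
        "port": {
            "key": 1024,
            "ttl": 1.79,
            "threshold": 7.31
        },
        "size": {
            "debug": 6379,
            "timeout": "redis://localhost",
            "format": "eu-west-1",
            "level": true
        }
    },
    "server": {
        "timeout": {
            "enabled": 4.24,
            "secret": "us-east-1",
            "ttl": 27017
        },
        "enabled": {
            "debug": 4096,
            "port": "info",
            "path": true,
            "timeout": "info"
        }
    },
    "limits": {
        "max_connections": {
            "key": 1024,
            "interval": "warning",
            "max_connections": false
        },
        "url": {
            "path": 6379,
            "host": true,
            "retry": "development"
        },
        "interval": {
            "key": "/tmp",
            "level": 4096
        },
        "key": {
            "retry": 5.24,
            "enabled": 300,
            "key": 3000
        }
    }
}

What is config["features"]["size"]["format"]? "eu-west-1"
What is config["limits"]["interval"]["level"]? 4096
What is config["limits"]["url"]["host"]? True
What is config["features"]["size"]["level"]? True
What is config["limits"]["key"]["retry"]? 5.24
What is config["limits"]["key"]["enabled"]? 300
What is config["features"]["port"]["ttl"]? 1.79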